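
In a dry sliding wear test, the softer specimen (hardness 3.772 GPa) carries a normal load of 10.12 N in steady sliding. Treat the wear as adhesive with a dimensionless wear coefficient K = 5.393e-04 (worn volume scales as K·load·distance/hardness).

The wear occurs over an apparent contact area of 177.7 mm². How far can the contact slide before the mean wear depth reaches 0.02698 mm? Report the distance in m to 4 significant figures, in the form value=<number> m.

value=3314 m

Each operation runs at exact precision. The intermediates are displayed rounded. Rounded just once, at 4 significant digits.
Convert: Hardness H = 3.772 GPa = 3.772e+09 Pa.
Convert: Contact area A = 177.7 mm² = 1.777e-04 m².
Convert: Depth limit h_lim = 0.02698 mm = 2.698e-05 m.
Expressed in SI base units: W = 10.12 N, H = 3.772e+09 Pa, K = 5.393e-04.
Wearable volume V_lim = h_lim·A = 2.698e-05 · 1.777e-04 = 4.794e-09 m³.
Inverting, life L = V_lim·H/(K·W) = 4.794e-09 · 3.772e+09 / (5.393e-04 · 10.12) = 3314 m.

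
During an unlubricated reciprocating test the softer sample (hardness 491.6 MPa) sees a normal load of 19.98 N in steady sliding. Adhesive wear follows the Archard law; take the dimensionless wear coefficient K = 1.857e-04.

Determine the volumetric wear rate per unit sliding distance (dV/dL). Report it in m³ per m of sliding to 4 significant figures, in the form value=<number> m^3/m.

value=7.547e-12 m^3/m

Shown intermediates are rounded; all working math carries full precision. Rounded once at the end, at 4 significant digits.
Convert: Hardness H = 491.6 MPa = 4.916e+08 Pa.
Working in SI base units: W = 19.98 N, H = 4.916e+08 Pa, K = 1.857e-04.
Volumetric rate dV/dL = K·W/H: 1.857e-04 · 19.98 / 4.916e+08 = 7.547e-12 m³/m.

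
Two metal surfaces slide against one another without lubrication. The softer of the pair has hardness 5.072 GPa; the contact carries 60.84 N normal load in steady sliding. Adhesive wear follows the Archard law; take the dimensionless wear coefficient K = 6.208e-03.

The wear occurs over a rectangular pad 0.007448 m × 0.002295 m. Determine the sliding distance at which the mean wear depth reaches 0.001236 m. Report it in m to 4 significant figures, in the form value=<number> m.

The computation runs at full precision — displayed values are rounded. Rounded just once, at 4 significant digits.
Convert: Hardness H = 5.072 GPa = 5.072e+09 Pa.
Convert: Contact area A = 0.007448 m × 0.002295 m = 1.709e-05 m².
Expressed in SI base units: W = 60.84 N, H = 5.072e+09 Pa, K = 6.208e-03.
Permissible volume V_lim = h_lim·A = 0.001236 · 1.709e-05 = 2.113e-08 m³.
Sliding life L = V_lim·H/(K·W) = 2.113e-08 · 5.072e+09 / (6.208e-03 · 60.84) = 283.7 m.

value=283.7 m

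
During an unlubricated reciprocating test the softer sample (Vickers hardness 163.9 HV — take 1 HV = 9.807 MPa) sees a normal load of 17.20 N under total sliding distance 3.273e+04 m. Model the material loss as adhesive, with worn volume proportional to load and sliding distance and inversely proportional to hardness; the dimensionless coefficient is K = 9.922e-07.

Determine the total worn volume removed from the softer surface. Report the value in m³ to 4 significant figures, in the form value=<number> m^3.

Intermediate values are shown rounded. The computation holds full float precision, and rounded just once to 4 significant figures.
Hardness H = 163.9 HV × 9.807 MPa/HV = 1607 MPa = 1.607e+09 Pa.
Working in SI base units: W = 17.20 N, H = 1.607e+09 Pa, K = 9.922e-07.
Worn volume V = K·W·L/H = 9.922e-07 · 17.20 · 3.273e+04 / 1.607e+09 = 3.475e-10 m³.

value=3.475e-10 m^3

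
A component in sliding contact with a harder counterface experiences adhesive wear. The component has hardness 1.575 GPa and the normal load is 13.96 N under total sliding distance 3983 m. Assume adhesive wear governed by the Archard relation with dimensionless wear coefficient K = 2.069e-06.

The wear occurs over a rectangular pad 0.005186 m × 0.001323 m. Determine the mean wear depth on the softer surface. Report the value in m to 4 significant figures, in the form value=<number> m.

The intermediates are printed rounded; all arithmetic runs at full float precision; a single final rounding: 4 significant figures.
Hardness H = 1.575 GPa = 1.575e+09 Pa.
Contact area A = 0.005186 m × 0.001323 m = 6.861e-06 m².
Restated in SI base units: W = 13.96 N, H = 1.575e+09 Pa, K = 2.069e-06.
Archard volume V = K·W·L/H = 2.069e-06 · 13.96 · 3983 / 1.575e+09 = 7.304e-11 m³.
Mean depth h = V/A = 7.304e-11 / 6.861e-06 = 1.065e-05 m.

value=1.065e-05 m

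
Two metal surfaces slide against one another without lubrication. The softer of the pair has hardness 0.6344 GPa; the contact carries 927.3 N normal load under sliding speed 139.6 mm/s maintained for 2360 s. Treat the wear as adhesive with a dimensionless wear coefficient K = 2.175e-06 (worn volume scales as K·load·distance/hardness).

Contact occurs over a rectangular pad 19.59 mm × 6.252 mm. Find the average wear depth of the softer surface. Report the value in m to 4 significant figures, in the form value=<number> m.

value=8.552e-06 m

Every step maintains full precision — quoted intermediates are rounded — rounded just once, at 4 significant digits.
Sliding speed v = 139.6 mm/s = 0.1396 m/s. The distance L = v·t = 0.1396 m/s × 2360 s = 329.5 m.
Hardness H = 0.6344 GPa = 6.344e+08 Pa.
Pad sides 19.59 mm × 6.252 mm = 0.01959 m × 0.006252 m. Contact area A = 0.01959 m × 0.006252 m = 1.225e-04 m².
In SI base units: W = 927.3 N, H = 6.344e+08 Pa, K = 2.175e-06.
Volume removed: V = K·W·L/H = 2.175e-06 · 927.3 · 329.5 / 6.344e+08 = 1.047e-09 m³.
Average depth h = V/A = 1.047e-09 / 1.225e-04 = 8.552e-06 m.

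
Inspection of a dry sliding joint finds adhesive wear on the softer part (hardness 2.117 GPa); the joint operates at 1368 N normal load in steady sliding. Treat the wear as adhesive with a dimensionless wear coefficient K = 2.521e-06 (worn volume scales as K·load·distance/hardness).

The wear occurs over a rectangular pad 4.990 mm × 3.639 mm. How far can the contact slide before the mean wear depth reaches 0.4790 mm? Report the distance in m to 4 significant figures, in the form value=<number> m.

value=5339 m

Quoted intermediates are rounded; each operation maintains exact precision — one final rounding: 4 significant figures.
Convert: Hardness H = 2.117 GPa = 2.117e+09 Pa.
Convert: Pad sides 4.990 mm × 3.639 mm = 0.004990 m × 0.003639 m. Contact area A = 0.004990 m × 0.003639 m = 1.816e-05 m².
Convert: Depth limit h_lim = 0.4790 mm = 4.790e-04 m.
Working in SI base units: W = 1368 N, H = 2.117e+09 Pa, K = 2.521e-06.
Volume at the limit: V_lim = h_lim·A = 4.790e-04 · 1.816e-05 = 8.698e-09 m³.
So the life L = V_lim·H/(K·W) = 8.698e-09 · 2.117e+09 / (2.521e-06 · 1368) = 5339 m.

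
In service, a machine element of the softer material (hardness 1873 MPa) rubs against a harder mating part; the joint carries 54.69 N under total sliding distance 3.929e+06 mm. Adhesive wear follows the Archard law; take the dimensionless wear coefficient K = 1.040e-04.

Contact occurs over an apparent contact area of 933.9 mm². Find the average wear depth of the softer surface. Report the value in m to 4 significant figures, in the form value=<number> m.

value=1.278e-05 m

Intermediate values appear rounded; each operation carries full precision. Rounded once at the end: four significant digits.
Sliding distance L = 3.929e+06 mm = 3929 m.
Hardness H = 1873 MPa = 1.873e+09 Pa.
Contact area A = 933.9 mm² = 9.339e-04 m².
Working in SI base units: W = 54.69 N, H = 1.873e+09 Pa, K = 1.040e-04.
The Archard volume V = K·W·L/H = 1.040e-04 · 54.69 · 3929 / 1.873e+09 = 1.193e-08 m³.
Mean wear depth h = V/A = 1.193e-08 / 9.339e-04 = 1.278e-05 m.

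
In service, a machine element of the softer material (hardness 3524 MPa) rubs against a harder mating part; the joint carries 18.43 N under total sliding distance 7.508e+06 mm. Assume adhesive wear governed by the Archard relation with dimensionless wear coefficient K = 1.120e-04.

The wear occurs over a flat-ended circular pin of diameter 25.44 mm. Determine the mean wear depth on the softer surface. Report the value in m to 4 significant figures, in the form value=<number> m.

value=8.652e-06 m

Intermediate values appear rounded, and each operation maintains exact precision. Rounded once at the end, at four significant figures.
Distance L = 7.508e+06 mm = 7508 m.
Hardness H = 3524 MPa = 3.524e+09 Pa.
Pin diameter d = 25.44 mm = 0.02544 m. Contact area A = π·d²/4 = π·(0.02544 m)²/4 = 5.083e-04 m².
Working in SI base units: W = 18.43 N, H = 3.524e+09 Pa, K = 1.120e-04.
Volume removed: V = K·W·L/H = 1.120e-04 · 18.43 · 7508 / 3.524e+09 = 4.398e-09 m³.
Mean wear depth h = V/A = 4.398e-09 / 5.083e-04 = 8.652e-06 m.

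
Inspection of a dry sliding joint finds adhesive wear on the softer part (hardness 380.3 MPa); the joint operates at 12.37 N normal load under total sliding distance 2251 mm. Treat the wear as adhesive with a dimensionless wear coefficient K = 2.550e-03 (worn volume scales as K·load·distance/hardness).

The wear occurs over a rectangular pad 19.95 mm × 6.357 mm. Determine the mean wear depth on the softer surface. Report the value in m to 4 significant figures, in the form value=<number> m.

Shown intermediates are rounded, and the computation maintains full precision — a single final rounding, at four significant digits.
The distance L = 2251 mm = 2.251 m.
Hardness H = 380.3 MPa = 3.803e+08 Pa.
Pad sides 19.95 mm × 6.357 mm = 0.01995 m × 0.006357 m. Contact area A = 0.01995 m × 0.006357 m = 1.268e-04 m².
Collected in SI base units: W = 12.37 N, H = 3.803e+08 Pa, K = 2.550e-03.
Apply Archard: V = K·W·L/H = 2.550e-03 · 12.37 · 2.251 / 3.803e+08 = 1.867e-10 m³.
Mean depth h = V/A = 1.867e-10 / 1.268e-04 = 1.472e-06 m.

value=1.472e-06 m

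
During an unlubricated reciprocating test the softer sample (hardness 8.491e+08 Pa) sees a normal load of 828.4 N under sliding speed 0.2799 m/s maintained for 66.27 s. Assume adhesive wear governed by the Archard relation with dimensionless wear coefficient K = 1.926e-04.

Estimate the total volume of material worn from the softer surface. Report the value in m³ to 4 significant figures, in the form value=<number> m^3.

The computation runs at full float precision; the intermediates are shown rounded; a lone final rounding, at 4 significant digits.
Path length L = v·t = 0.2799 m/s × 66.27 s = 18.55 m.
SI base units throughout: W = 828.4 N, H = 8.491e+08 Pa, K = 1.926e-04.
Archard relation: V = K·W·L/H = 1.926e-04 · 828.4 · 18.55 / 8.491e+08 = 3.485e-09 m³.

value=3.485e-09 m^3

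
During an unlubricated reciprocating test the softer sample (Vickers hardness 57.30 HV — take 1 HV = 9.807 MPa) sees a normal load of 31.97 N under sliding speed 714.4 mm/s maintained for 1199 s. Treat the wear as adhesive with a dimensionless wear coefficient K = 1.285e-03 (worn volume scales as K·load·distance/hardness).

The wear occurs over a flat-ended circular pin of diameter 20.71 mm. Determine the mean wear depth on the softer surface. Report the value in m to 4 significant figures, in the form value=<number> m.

value=1.859e-04 m

Every step carries full float precision, and the intermediates are displayed rounded. Rounded just once to 4 significant figures.
Convert: Sliding speed v = 714.4 mm/s = 0.7144 m/s. Distance covered L = v·t = 0.7144 m/s × 1199 s = 856.6 m.
Convert: Hardness H = 57.30 HV × 9.807 MPa/HV = 561.9 MPa = 5.619e+08 Pa.
Convert: Pin diameter d = 20.71 mm = 0.02071 m. Contact area A = π·d²/4 = π·(0.02071 m)²/4 = 3.369e-04 m².
Expressed in SI base units: W = 31.97 N, H = 5.619e+08 Pa, K = 1.285e-03.
Archard volume V = K·W·L/H = 1.285e-03 · 31.97 · 856.6 / 5.619e+08 = 6.262e-08 m³.
Depth h = V/A = 6.262e-08 / 3.369e-04 = 1.859e-04 m.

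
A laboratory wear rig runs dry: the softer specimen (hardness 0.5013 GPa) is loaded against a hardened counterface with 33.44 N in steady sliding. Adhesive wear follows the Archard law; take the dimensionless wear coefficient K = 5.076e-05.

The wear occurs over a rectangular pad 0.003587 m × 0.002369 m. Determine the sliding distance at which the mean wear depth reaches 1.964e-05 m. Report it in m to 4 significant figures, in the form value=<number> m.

value=49.29 m

The intermediates appear rounded; all arithmetic keeps full float precision; one final rounding, at four significant figures.
Hardness H = 0.5013 GPa = 5.013e+08 Pa.
Contact area A = 0.003587 m × 0.002369 m = 8.498e-06 m².
Expressed in SI base units: W = 33.44 N, H = 5.013e+08 Pa, K = 5.076e-05.
At the depth limit, V_lim = h_lim·A = 1.964e-05 · 8.498e-06 = 1.669e-10 m³.
Sliding life L = V_lim·H/(K·W) = 1.669e-10 · 5.013e+08 / (5.076e-05 · 33.44) = 49.29 m.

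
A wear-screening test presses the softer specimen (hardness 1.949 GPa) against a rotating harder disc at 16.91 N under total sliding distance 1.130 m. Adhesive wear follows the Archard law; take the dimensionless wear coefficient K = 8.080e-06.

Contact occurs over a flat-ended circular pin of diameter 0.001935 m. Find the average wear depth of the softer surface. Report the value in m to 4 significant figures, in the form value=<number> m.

All arithmetic carries full float precision; intermediate values are shown rounded — a single final rounding: four significant digits.
Hardness H = 1.949 GPa = 1.949e+09 Pa.
Contact area A = π·d²/4 = π·(0.001935 m)²/4 = 2.941e-06 m².
Expressed in SI base units: W = 16.91 N, H = 1.949e+09 Pa, K = 8.080e-06.
By Archard's law, V = K·W·L/H = 8.080e-06 · 16.91 · 1.130 / 1.949e+09 = 7.922e-14 m³.
Mean wear depth h = V/A = 7.922e-14 / 2.941e-06 = 2.694e-08 m.

value=2.694e-08 m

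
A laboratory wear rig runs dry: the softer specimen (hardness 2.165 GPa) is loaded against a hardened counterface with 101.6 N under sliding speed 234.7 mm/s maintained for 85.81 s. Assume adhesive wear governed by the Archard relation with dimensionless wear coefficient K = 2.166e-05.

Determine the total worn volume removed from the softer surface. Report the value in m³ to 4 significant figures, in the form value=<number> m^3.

Each operation runs at full float precision, and intermediates are printed rounded; one final rounding, at 4 significant digits.
Convert: Sliding speed v = 234.7 mm/s = 0.2347 m/s. Distance covered L = v·t = 0.2347 m/s × 85.81 s = 20.14 m.
Convert: Hardness H = 2.165 GPa = 2.165e+09 Pa.
Working in SI base units: W = 101.6 N, H = 2.165e+09 Pa, K = 2.166e-05.
By Archard's law, V = K·W·L/H = 2.166e-05 · 101.6 · 20.14 / 2.165e+09 = 2.047e-11 m³.

value=2.047e-11 m^3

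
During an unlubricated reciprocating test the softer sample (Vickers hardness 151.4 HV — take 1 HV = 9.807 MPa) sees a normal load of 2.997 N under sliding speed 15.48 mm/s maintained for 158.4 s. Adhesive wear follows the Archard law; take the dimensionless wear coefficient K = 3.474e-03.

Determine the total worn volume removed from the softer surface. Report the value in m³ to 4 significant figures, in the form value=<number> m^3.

value=1.719e-11 m^3

The algebra keeps exact precision. Intermediates are printed rounded, and one final rounding, at four significant digits.
Convert: Sliding speed v = 15.48 mm/s = 0.01548 m/s. Total distance L = v·t = 0.01548 m/s × 158.4 s = 2.452 m.
Convert: Hardness H = 151.4 HV × 9.807 MPa/HV = 1485 MPa = 1.485e+09 Pa.
In SI base units, W = 2.997 N, H = 1.485e+09 Pa, K = 3.474e-03.
Archard volume V = K·W·L/H = 3.474e-03 · 2.997 · 2.452 / 1.485e+09 = 1.719e-11 m³.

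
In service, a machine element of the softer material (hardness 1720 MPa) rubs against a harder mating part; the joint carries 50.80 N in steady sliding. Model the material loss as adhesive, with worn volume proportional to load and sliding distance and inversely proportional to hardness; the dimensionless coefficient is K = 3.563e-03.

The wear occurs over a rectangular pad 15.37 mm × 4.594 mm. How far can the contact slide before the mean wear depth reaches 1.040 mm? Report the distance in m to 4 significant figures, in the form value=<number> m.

Printed values are rounded, and each operation runs at full precision. Rounded once at the end to four significant digits.
Convert: Hardness H = 1720 MPa = 1.720e+09 Pa.
Convert: Pad sides 15.37 mm × 4.594 mm = 0.01537 m × 0.004594 m. Contact area A = 0.01537 m × 0.004594 m = 7.061e-05 m².
Convert: Depth limit h_lim = 1.040 mm = 0.001040 m.
Collected in SI base units: W = 50.80 N, H = 1.720e+09 Pa, K = 3.563e-03.
Allowed volume V_lim = h_lim·A = 0.001040 · 7.061e-05 = 7.343e-08 m³.
Life L = V_lim·H/(K·W) = 7.343e-08 · 1.720e+09 / (3.563e-03 · 50.80) = 697.8 m.

value=697.8 m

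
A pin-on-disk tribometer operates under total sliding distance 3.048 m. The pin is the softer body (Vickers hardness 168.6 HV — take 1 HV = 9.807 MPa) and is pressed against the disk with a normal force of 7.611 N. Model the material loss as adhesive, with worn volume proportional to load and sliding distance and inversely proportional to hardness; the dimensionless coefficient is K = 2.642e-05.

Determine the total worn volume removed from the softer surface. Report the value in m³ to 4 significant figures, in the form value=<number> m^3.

The algebra carries full precision. The intermediates are printed rounded — one final rounding, at four significant digits.
Hardness H = 168.6 HV × 9.807 MPa/HV = 1653 MPa = 1.653e+09 Pa.
Collected in SI base units: W = 7.611 N, H = 1.653e+09 Pa, K = 2.642e-05.
Worn volume V = K·W·L/H = 2.642e-05 · 7.611 · 3.048 / 1.653e+09 = 3.707e-13 m³.

value=3.707e-13 m^3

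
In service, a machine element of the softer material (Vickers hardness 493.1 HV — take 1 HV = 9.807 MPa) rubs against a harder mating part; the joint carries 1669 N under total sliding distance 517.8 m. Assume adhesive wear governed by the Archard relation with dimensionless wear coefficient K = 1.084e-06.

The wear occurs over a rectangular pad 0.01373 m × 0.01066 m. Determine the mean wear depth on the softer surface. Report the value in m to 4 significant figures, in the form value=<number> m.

Intermediate values are displayed rounded — every step runs at full precision; a lone final rounding: 4 significant digits.
Convert: Hardness H = 493.1 HV × 9.807 MPa/HV = 4836 MPa = 4.836e+09 Pa.
Convert: Contact area A = 0.01373 m × 0.01066 m = 1.464e-04 m².
In SI base units: W = 1669 N, H = 4.836e+09 Pa, K = 1.084e-06.
Worn volume V = K·W·L/H = 1.084e-06 · 1669 · 517.8 / 4.836e+09 = 1.937e-10 m³.
Average depth h = V/A = 1.937e-10 / 1.464e-04 = 1.324e-06 m.

value=1.324e-06 m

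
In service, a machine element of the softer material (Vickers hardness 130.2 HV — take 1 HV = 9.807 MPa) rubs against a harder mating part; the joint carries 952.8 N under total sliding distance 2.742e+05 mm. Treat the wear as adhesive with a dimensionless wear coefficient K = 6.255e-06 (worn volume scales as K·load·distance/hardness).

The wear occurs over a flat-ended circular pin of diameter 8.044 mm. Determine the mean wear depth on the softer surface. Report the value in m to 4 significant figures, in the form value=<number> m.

The computation maintains exact precision; printed values are rounded, and a lone final rounding to four significant figures.
Convert: Distance L = 2.742e+05 mm = 274.2 m.
Convert: Hardness H = 130.2 HV × 9.807 MPa/HV = 1277 MPa = 1.277e+09 Pa.
Convert: Pin diameter d = 8.044 mm = 0.008044 m. Contact area A = π·d²/4 = π·(0.008044 m)²/4 = 5.082e-05 m².
As SI base values: W = 952.8 N, H = 1.277e+09 Pa, K = 6.255e-06.
The Archard volume V = K·W·L/H = 6.255e-06 · 952.8 · 274.2 / 1.277e+09 = 1.280e-09 m³.
Mean depth h = V/A = 1.280e-09 / 5.082e-05 = 2.518e-05 m.

value=2.518e-05 m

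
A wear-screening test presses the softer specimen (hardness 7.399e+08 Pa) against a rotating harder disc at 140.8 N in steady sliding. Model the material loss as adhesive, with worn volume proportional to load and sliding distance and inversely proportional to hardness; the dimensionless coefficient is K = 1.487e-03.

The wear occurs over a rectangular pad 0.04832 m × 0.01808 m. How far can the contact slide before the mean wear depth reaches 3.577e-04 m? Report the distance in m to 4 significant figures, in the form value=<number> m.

value=1104 m

All arithmetic holds full float precision — intermediate values appear rounded; rounded just once: 4 significant figures.
Convert: Contact area A = 0.04832 m × 0.01808 m = 8.736e-04 m².
Restated in SI base units: W = 140.8 N, H = 7.399e+08 Pa, K = 1.487e-03.
Allowed volume V_lim = h_lim·A = 3.577e-04 · 8.736e-04 = 3.125e-07 m³.
Thus life L = V_lim·H/(K·W) = 3.125e-07 · 7.399e+08 / (1.487e-03 · 140.8) = 1104 m.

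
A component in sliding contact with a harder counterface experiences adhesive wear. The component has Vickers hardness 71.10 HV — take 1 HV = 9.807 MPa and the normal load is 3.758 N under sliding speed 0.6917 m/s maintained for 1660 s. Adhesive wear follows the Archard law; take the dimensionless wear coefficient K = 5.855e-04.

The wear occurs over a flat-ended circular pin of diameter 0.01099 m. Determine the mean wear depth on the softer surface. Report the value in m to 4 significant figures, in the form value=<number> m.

Intermediate values are printed rounded; all working math maintains full float precision; a lone final rounding to 4 significant digits.
Distance L = v·t = 0.6917 m/s × 1660 s = 1148 m.
Hardness H = 71.10 HV × 9.807 MPa/HV = 697.3 MPa = 6.973e+08 Pa.
Contact area A = π·d²/4 = π·(0.01099 m)²/4 = 9.486e-05 m².
Working in SI base units: W = 3.758 N, H = 6.973e+08 Pa, K = 5.855e-04.
By Archard's law, V = K·W·L/H = 5.855e-04 · 3.758 · 1148 / 6.973e+08 = 3.623e-09 m³.
Mean wear depth h = V/A = 3.623e-09 / 9.486e-05 = 3.820e-05 m.

value=3.820e-05 m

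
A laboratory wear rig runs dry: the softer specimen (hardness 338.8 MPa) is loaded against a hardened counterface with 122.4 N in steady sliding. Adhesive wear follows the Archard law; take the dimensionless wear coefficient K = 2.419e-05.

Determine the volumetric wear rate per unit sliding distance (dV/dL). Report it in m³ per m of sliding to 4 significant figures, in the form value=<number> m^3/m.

value=8.739e-12 m^3/m

Quoted intermediates are rounded, and the algebra maintains exact precision. Rounded once at the end to 4 significant figures.
Hardness H = 338.8 MPa = 3.388e+08 Pa.
Working in SI base units: W = 122.4 N, H = 3.388e+08 Pa, K = 2.419e-05.
Volumetric rate dV/dL = K·W/H — distance-free: 2.419e-05 · 122.4 / 3.388e+08 = 8.739e-12 m³/m.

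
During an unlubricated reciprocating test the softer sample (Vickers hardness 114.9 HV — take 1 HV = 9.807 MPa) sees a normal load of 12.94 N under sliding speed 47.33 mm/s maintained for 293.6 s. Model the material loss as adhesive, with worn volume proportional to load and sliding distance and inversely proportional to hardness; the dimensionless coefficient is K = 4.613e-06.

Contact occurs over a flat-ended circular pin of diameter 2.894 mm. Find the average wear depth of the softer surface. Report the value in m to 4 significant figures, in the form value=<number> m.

value=1.119e-07 m

All working math runs at full float precision. Intermediates are printed rounded; one last rounding to four significant digits.
Sliding speed v = 47.33 mm/s = 0.04733 m/s. Distance covered L = v·t = 0.04733 m/s × 293.6 s = 13.90 m.
Hardness H = 114.9 HV × 9.807 MPa/HV = 1127 MPa = 1.127e+09 Pa.
Pin diameter d = 2.894 mm = 0.002894 m. Contact area A = π·d²/4 = π·(0.002894 m)²/4 = 6.578e-06 m².
Restated in SI base units: W = 12.94 N, H = 1.127e+09 Pa, K = 4.613e-06.
Archard relation: V = K·W·L/H = 4.613e-06 · 12.94 · 13.90 / 1.127e+09 = 7.361e-13 m³.
Depth h = V/A = 7.361e-13 / 6.578e-06 = 1.119e-07 m.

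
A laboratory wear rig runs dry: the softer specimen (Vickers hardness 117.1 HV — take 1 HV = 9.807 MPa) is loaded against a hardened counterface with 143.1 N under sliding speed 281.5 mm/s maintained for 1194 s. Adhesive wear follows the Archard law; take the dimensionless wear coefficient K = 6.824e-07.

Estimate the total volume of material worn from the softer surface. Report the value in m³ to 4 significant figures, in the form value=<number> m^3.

value=2.858e-11 m^3

Intermediate values appear rounded. Each operation runs at full float precision; one final rounding, at 4 significant figures.
Convert: Sliding speed v = 281.5 mm/s = 0.2815 m/s. Distance L = v·t = 0.2815 m/s × 1194 s = 336.1 m.
Convert: Hardness H = 117.1 HV × 9.807 MPa/HV = 1148 MPa = 1.148e+09 Pa.
Collected in SI base units: W = 143.1 N, H = 1.148e+09 Pa, K = 6.824e-07.
Volume removed: V = K·W·L/H = 6.824e-07 · 143.1 · 336.1 / 1.148e+09 = 2.858e-11 m³.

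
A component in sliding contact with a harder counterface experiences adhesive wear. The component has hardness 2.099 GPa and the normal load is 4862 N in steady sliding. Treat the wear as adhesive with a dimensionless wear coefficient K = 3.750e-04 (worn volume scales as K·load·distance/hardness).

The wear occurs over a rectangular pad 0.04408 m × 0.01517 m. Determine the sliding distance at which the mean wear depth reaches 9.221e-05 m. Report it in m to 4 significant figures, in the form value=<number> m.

Intermediates are printed rounded, and the algebra keeps full precision — a lone final rounding: 4 significant digits.
Convert: Hardness H = 2.099 GPa = 2.099e+09 Pa.
Convert: Contact area A = 0.04408 m × 0.01517 m = 6.687e-04 m².
In SI base units: W = 4862 N, H = 2.099e+09 Pa, K = 3.750e-04.
Wearable volume V_lim = h_lim·A = 9.221e-05 · 6.687e-04 = 6.166e-08 m³.
So the life L = V_lim·H/(K·W) = 6.166e-08 · 2.099e+09 / (3.750e-04 · 4862) = 70.99 m.

value=70.99 m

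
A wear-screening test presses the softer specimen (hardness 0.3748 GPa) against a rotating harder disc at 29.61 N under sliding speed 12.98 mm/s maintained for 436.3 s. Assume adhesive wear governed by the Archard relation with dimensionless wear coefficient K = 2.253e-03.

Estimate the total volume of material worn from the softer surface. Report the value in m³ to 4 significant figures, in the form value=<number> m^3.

value=1.008e-09 m^3

All working math maintains full float precision; intermediate values are displayed rounded — a lone final rounding to four significant digits.
Sliding speed v = 12.98 mm/s = 0.01298 m/s. Distance covered L = v·t = 0.01298 m/s × 436.3 s = 5.663 m.
Hardness H = 0.3748 GPa = 3.748e+08 Pa.
Collected in SI base units: W = 29.61 N, H = 3.748e+08 Pa, K = 2.253e-03.
Apply Archard: V = K·W·L/H = 2.253e-03 · 29.61 · 5.663 / 3.748e+08 = 1.008e-09 m³.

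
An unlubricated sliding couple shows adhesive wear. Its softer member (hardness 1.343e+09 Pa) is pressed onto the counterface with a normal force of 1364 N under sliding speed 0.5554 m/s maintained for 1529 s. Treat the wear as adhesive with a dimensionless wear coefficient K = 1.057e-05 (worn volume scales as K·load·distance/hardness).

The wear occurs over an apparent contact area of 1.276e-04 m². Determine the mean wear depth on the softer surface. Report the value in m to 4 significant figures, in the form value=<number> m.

value=7.145e-05 m

The computation maintains full precision, and intermediates are shown rounded; a lone final rounding to 4 significant digits.
Convert: The distance L = v·t = 0.5554 m/s × 1529 s = 849.2 m.
As SI base values: W = 1364 N, H = 1.343e+09 Pa, K = 1.057e-05.
Apply Archard: V = K·W·L/H = 1.057e-05 · 1364 · 849.2 / 1.343e+09 = 9.116e-09 m³.
Mean depth h = V/A = 9.116e-09 / 1.276e-04 = 7.145e-05 m.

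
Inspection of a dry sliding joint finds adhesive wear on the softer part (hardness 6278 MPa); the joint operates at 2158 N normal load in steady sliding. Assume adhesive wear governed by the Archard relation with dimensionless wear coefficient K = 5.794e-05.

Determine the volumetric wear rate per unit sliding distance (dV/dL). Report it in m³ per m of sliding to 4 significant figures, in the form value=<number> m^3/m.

value=1.992e-11 m^3/m

The computation maintains full float precision; intermediate values appear rounded. Rounded once at the end to four significant digits.
Convert: Hardness H = 6278 MPa = 6.278e+09 Pa.
SI base units throughout: W = 2158 N, H = 6.278e+09 Pa, K = 5.794e-05.
Sliding wear rate dV/dL = K·W/H (independent of L): 5.794e-05 · 2158 / 6.278e+09 = 1.992e-11 m³/m.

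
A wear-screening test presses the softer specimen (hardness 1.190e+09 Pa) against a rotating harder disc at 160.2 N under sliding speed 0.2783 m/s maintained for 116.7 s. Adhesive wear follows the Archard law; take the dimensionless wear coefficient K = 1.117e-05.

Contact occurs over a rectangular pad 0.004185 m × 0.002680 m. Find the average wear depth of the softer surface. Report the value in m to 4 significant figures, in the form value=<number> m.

All arithmetic runs at full float precision — intermediate values are shown rounded, and one last rounding: 4 significant digits.
The distance L = v·t = 0.2783 m/s × 116.7 s = 32.48 m.
Contact area A = 0.004185 m × 0.002680 m = 1.122e-05 m².
In SI base units, W = 160.2 N, H = 1.190e+09 Pa, K = 1.117e-05.
Wear volume V = K·W·L/H = 1.117e-05 · 160.2 · 32.48 / 1.190e+09 = 4.884e-11 m³.
Mean wear depth h = V/A = 4.884e-11 / 1.122e-05 = 4.354e-06 m.

value=4.354e-06 m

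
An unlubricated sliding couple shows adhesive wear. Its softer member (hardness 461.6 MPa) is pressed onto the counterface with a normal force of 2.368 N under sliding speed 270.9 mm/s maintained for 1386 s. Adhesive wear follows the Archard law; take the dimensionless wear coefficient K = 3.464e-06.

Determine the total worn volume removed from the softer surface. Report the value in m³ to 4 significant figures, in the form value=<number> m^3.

Displayed values are rounded, and all arithmetic maintains exact precision; a single final rounding, at four significant figures.
Convert: Sliding speed v = 270.9 mm/s = 0.2709 m/s. Distance covered L = v·t = 0.2709 m/s × 1386 s = 375.5 m.
Convert: Hardness H = 461.6 MPa = 4.616e+08 Pa.
In SI base units: W = 2.368 N, H = 4.616e+08 Pa, K = 3.464e-06.
Archard volume V = K·W·L/H = 3.464e-06 · 2.368 · 375.5 / 4.616e+08 = 6.672e-12 m³.

value=6.672e-12 m^3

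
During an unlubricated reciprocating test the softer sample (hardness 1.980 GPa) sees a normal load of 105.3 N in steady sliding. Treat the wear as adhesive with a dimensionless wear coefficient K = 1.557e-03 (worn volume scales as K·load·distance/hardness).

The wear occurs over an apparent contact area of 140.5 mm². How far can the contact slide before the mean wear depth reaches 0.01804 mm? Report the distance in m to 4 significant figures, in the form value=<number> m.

value=30.61 m

Intermediates appear rounded, and all arithmetic maintains exact precision — a single final rounding to 4 significant digits.
Convert: Hardness H = 1.980 GPa = 1.980e+09 Pa.
Convert: Contact area A = 140.5 mm² = 1.405e-04 m².
Convert: Depth limit h_lim = 0.01804 mm = 1.804e-05 m.
Working in SI base units: W = 105.3 N, H = 1.980e+09 Pa, K = 1.557e-03.
Wearable volume V_lim = h_lim·A = 1.804e-05 · 1.405e-04 = 2.535e-09 m³.
Sliding life L = V_lim·H/(K·W) = 2.535e-09 · 1.980e+09 / (1.557e-03 · 105.3) = 30.61 m.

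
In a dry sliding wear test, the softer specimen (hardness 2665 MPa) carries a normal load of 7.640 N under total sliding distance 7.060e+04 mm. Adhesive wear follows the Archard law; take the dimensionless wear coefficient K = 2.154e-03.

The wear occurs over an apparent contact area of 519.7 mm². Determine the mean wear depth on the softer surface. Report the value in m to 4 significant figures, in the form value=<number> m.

Displayed values are rounded; all working math holds exact precision — rounded just once, at 4 significant figures.
Convert: The distance L = 7.060e+04 mm = 70.60 m.
Convert: Hardness H = 2665 MPa = 2.665e+09 Pa.
Convert: Contact area A = 519.7 mm² = 5.197e-04 m².
SI base units throughout: W = 7.640 N, H = 2.665e+09 Pa, K = 2.154e-03.
Worn volume V = K·W·L/H = 2.154e-03 · 7.640 · 70.60 / 2.665e+09 = 4.360e-10 m³.
Wear depth h = V/A = 4.360e-10 / 5.197e-04 = 8.389e-07 m.

value=8.389e-07 m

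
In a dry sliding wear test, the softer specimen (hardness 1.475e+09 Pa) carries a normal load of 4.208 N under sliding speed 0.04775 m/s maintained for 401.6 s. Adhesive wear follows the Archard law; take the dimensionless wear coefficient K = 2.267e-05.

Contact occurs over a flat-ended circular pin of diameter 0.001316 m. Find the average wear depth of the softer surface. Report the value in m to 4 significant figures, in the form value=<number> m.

value=9.118e-07 m

The computation keeps full float precision. Shown intermediates are rounded, and rounded just once, at 4 significant digits.
Convert: Distance covered L = v·t = 0.04775 m/s × 401.6 s = 19.18 m.
Convert: Contact area A = π·d²/4 = π·(0.001316 m)²/4 = 1.360e-06 m².
In SI base units: W = 4.208 N, H = 1.475e+09 Pa, K = 2.267e-05.
Archard volume V = K·W·L/H = 2.267e-05 · 4.208 · 19.18 / 1.475e+09 = 1.240e-12 m³.
Average depth h = V/A = 1.240e-12 / 1.360e-06 = 9.118e-07 m.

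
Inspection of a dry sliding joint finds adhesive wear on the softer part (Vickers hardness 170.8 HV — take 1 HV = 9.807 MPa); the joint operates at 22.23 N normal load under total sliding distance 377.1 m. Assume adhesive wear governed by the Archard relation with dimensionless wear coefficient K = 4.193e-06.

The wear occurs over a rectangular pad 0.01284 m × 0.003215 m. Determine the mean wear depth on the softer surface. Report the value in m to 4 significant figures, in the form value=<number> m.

Intermediate values are displayed rounded — each operation keeps full float precision — one last rounding, at four significant figures.
Convert: Hardness H = 170.8 HV × 9.807 MPa/HV = 1675 MPa = 1.675e+09 Pa.
Convert: Contact area A = 0.01284 m × 0.003215 m = 4.128e-05 m².
In SI base units: W = 22.23 N, H = 1.675e+09 Pa, K = 4.193e-06.
The Archard volume V = K·W·L/H = 4.193e-06 · 22.23 · 377.1 / 1.675e+09 = 2.098e-11 m³.
Average depth h = V/A = 2.098e-11 / 4.128e-05 = 5.083e-07 m.

value=5.083e-07 m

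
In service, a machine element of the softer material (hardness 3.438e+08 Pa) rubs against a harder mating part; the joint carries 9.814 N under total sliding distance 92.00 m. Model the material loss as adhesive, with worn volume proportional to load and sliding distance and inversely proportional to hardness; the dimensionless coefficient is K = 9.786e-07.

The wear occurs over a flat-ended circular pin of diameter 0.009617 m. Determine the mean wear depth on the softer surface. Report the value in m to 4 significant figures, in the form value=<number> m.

value=3.538e-08 m

The intermediates appear rounded; all working math keeps full float precision, and one final rounding, at four significant figures.
Contact area A = π·d²/4 = π·(0.009617 m)²/4 = 7.264e-05 m².
As SI base values: W = 9.814 N, H = 3.438e+08 Pa, K = 9.786e-07.
Wear volume V = K·W·L/H = 9.786e-07 · 9.814 · 92.00 / 3.438e+08 = 2.570e-12 m³.
Wear depth h = V/A = 2.570e-12 / 7.264e-05 = 3.538e-08 m.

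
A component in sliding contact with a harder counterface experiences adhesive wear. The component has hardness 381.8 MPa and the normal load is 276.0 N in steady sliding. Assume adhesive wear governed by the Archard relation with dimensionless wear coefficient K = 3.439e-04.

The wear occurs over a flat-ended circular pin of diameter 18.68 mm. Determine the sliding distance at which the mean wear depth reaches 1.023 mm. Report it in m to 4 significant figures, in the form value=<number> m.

value=1128 m

The algebra maintains exact precision; shown intermediates are rounded — one final rounding: four significant figures.
Hardness H = 381.8 MPa = 3.818e+08 Pa.
Pin diameter d = 18.68 mm = 0.01868 m. Contact area A = π·d²/4 = π·(0.01868 m)²/4 = 2.741e-04 m².
Depth limit h_lim = 1.023 mm = 0.001023 m.
Expressed in SI base units: W = 276.0 N, H = 3.818e+08 Pa, K = 3.439e-04.
Wearable volume V_lim = h_lim·A = 0.001023 · 2.741e-04 = 2.804e-07 m³.
Inverting, life L = V_lim·H/(K·W) = 2.804e-07 · 3.818e+08 / (3.439e-04 · 276.0) = 1128 m.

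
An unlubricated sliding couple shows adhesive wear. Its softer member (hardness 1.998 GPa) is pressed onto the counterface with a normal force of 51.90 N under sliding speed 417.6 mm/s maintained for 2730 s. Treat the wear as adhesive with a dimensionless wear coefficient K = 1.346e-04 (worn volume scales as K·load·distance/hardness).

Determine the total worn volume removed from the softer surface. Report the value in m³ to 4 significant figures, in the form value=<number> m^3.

The intermediates appear rounded, and the algebra keeps full precision; rounded just once, at 4 significant figures.
Sliding speed v = 417.6 mm/s = 0.4176 m/s. The distance L = v·t = 0.4176 m/s × 2730 s = 1140 m.
Hardness H = 1.998 GPa = 1.998e+09 Pa.
Restated in SI base units: W = 51.90 N, H = 1.998e+09 Pa, K = 1.346e-04.
Archard relation: V = K·W·L/H = 1.346e-04 · 51.90 · 1140 / 1.998e+09 = 3.986e-09 m³.

value=3.986e-09 m^3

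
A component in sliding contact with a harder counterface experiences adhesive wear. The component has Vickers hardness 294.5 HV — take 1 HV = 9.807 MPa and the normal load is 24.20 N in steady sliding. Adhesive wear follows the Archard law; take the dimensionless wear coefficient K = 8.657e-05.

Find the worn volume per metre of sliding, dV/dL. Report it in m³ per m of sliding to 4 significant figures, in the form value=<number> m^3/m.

value=7.254e-13 m^3/m

Every step keeps full float precision; intermediates appear rounded. Rounded once at the end to 4 significant figures.
Hardness H = 294.5 HV × 9.807 MPa/HV = 2888 MPa = 2.888e+09 Pa.
In SI base units, W = 24.20 N, H = 2.888e+09 Pa, K = 8.657e-05.
Rate of wear dV/dL = K·W/H: 8.657e-05 · 24.20 / 2.888e+09 = 7.254e-13 m³/m.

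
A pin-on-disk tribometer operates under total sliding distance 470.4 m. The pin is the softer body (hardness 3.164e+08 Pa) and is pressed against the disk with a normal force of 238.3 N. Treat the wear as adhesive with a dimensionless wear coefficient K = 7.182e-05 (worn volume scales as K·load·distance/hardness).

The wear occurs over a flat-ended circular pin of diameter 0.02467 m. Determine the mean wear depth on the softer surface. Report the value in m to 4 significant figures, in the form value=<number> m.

value=5.323e-05 m

The intermediates are printed rounded. All arithmetic maintains full precision; rounded just once, at four significant digits.
Convert: Contact area A = π·d²/4 = π·(0.02467 m)²/4 = 4.780e-04 m².
Collected in SI base units: W = 238.3 N, H = 3.164e+08 Pa, K = 7.182e-05.
Apply Archard: V = K·W·L/H = 7.182e-05 · 238.3 · 470.4 / 3.164e+08 = 2.544e-08 m³.
Depth h = V/A = 2.544e-08 / 4.780e-04 = 5.323e-05 m.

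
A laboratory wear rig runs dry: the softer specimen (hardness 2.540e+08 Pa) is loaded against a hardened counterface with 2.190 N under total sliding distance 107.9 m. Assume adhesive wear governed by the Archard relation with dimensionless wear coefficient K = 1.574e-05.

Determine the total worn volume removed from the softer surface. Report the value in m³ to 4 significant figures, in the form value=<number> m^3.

value=1.464e-11 m^3

Intermediates are shown rounded. The computation runs at exact precision. Rounded once at the end, at four significant figures.
Collected in SI base units: W = 2.190 N, H = 2.540e+08 Pa, K = 1.574e-05.
Wear volume V = K·W·L/H = 1.574e-05 · 2.190 · 107.9 / 2.540e+08 = 1.464e-11 m³.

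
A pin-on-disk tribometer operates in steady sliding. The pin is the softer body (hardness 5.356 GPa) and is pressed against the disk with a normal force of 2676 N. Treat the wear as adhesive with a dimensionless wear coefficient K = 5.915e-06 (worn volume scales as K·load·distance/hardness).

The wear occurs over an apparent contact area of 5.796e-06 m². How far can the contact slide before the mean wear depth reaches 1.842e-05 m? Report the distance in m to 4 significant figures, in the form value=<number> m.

value=36.13 m

All working math carries full float precision — intermediates are displayed rounded; rounded once at the end: 4 significant figures.
Hardness H = 5.356 GPa = 5.356e+09 Pa.
Restated in SI base units: W = 2676 N, H = 5.356e+09 Pa, K = 5.915e-06.
Volume at the limit: V_lim = h_lim·A = 1.842e-05 · 5.796e-06 = 1.068e-10 m³.
Sliding life L = V_lim·H/(K·W) = 1.068e-10 · 5.356e+09 / (5.915e-06 · 2676) = 36.13 m.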